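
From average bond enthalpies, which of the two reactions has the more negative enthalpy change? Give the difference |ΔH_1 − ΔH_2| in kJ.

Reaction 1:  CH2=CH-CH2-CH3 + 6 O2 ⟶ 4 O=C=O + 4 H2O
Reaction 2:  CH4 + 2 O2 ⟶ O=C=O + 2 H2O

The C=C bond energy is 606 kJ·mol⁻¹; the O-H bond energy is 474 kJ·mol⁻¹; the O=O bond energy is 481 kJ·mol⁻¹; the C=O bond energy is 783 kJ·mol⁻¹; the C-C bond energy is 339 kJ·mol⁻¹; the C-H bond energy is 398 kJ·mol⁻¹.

Reaction 1, by 1794 kJ

Reaction 1:
  Bonds broken (reactants):
    C-C: 2 × 339 = 678
    C-H: 8 × 398 = 3184
    C=C: 1 × 606 = 606
    O=O: 6 × 481 = 2886
    Σ(broken) = 7354 kJ
  Bonds formed (products):
    C=O: 8 × 783 = 6264
    O-H: 8 × 474 = 3792
    Σ(formed) = 10056 kJ
  ΔH_1 = 7354 − 10056 = −2702 kJ
Reaction 2:
  Bonds broken (reactants):
    C-H: 4 × 398 = 1592
    O=O: 2 × 481 = 962
    Σ(broken) = 2554 kJ
  Bonds formed (products):
    C=O: 2 × 783 = 1566
    O-H: 4 × 474 = 1896
    Σ(formed) = 3462 kJ
  ΔH_2 = 2554 − 3462 = −908 kJ
ΔH_1 − ΔH_2 = −1794 kJ, so reaction 1 has the more negative ΔH; |ΔH_1 − ΔH_2| = 1794 kJ.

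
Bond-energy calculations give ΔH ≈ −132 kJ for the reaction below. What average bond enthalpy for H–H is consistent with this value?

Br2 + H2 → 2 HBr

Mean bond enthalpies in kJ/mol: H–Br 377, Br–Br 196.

Let D be the H–H bond energy.
Σ(broken) = 1×196 + 1×D = 196 + D
Σ(formed) = 2×377 = 754
ΔH = Σ(broken) − Σ(formed) = (196 + D) − (754) = −558 + D
Setting this equal to −132 kJ gives D = 426 kJ/mol.

D(H–H) ≈ 426 kJ/mol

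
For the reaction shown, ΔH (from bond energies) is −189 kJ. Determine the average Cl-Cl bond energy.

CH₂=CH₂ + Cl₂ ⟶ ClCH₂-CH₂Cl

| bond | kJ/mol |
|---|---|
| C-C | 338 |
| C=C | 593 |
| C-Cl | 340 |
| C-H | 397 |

D(Cl-Cl) ≈ 236 kJ/mol

Let D be the Cl-Cl bond energy.
Σ(broken) = 4×397 + 1×593 + 1×D = 2181 + D
Σ(formed) = 1×338 + 2×340 + 4×397 = 2606
ΔH = Σ(broken) − Σ(formed) = (2181 + D) − (2606) = −425 + D
Setting this equal to −189 kJ gives D = 236 kJ/mol.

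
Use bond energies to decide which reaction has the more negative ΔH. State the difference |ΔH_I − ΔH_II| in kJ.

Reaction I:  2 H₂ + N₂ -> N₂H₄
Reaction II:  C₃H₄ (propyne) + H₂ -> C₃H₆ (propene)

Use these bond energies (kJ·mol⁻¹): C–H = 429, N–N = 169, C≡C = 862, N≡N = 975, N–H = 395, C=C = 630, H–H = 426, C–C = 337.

Reaction I:
  Bonds broken (reactants):
    H–H: 2 × 426 = 852
    N≡N: 1 × 975 = 975
    Σ(broken) = 1827 kJ
  Bonds formed (products):
    N–H: 4 × 395 = 1580
    N–N: 1 × 169 = 169
    Σ(formed) = 1749 kJ
  ΔH_I = 1827 − 1749 = +78 kJ
Reaction II:
  Bonds broken (reactants):
    C≡C: 1 × 862 = 862
    C–C: 1 × 337 = 337
    C–H: 4 × 429 = 1716
    H–H: 1 × 426 = 426
    Σ(broken) = 3341 kJ
  Bonds formed (products):
    C–C: 1 × 337 = 337
    C–H: 6 × 429 = 2574
    C=C: 1 × 630 = 630
    Σ(formed) = 3541 kJ
  ΔH_II = 3341 − 3541 = −200 kJ
ΔH_I − ΔH_II = +278 kJ, so reaction II has the more negative ΔH; |ΔH_I − ΔH_II| = 278 kJ.

Reaction II, by 278 kJ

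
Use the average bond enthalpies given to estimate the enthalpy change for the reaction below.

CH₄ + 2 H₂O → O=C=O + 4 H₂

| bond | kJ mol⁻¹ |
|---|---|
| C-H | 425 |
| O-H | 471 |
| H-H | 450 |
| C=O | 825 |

Bonds broken (reactants):
  C-H: 4 × 425 = 1700
  O-H: 4 × 471 = 1884
  Σ(broken) = 3584 kJ
Bonds formed (products):
  C=O: 2 × 825 = 1650
  H-H: 4 × 450 = 1800
  Σ(formed) = 3450 kJ
ΔH = Σ(broken) − Σ(formed) = 3584 − 3450 = +134 kJ

ΔH ≈ +134 kJ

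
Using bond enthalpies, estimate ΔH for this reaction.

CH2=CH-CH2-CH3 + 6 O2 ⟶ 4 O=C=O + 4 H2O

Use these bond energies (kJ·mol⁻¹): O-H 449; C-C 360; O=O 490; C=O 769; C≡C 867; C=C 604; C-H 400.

ΔH ≈ −2280 kJ

Bonds broken (reactants):
  C-C: 2 × 360 = 720
  C-H: 8 × 400 = 3200
  C=C: 1 × 604 = 604
  O=O: 6 × 490 = 2940
  Σ(broken) = 7464 kJ
Bonds formed (products):
  C=O: 8 × 769 = 6152
  O-H: 8 × 449 = 3592
  Σ(formed) = 9744 kJ
ΔH = Σ(broken) − Σ(formed) = 7464 − 9744 = −2280 kJ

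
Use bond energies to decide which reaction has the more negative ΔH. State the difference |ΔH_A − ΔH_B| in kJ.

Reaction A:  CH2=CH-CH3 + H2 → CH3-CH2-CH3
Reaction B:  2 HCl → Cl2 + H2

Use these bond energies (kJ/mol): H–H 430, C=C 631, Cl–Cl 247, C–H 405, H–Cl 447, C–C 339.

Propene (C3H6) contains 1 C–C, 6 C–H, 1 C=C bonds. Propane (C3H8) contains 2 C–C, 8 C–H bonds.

Reaction A, by 305 kJ

Reaction A:
  Bonds broken (reactants):
    C–C: 1 × 339 = 339
    C–H: 6 × 405 = 2430
    C=C: 1 × 631 = 631
    H–H: 1 × 430 = 430
    Σ(broken) = 3830 kJ
  Bonds formed (products):
    C–C: 2 × 339 = 678
    C–H: 8 × 405 = 3240
    Σ(formed) = 3918 kJ
  ΔH_A = 3830 − 3918 = −88 kJ
Reaction B:
  Bonds broken (reactants):
    H–Cl: 2 × 447 = 894
    Σ(broken) = 894 kJ
  Bonds formed (products):
    Cl–Cl: 1 × 247 = 247
    H–H: 1 × 430 = 430
    Σ(formed) = 677 kJ
  ΔH_B = 894 − 677 = +217 kJ
ΔH_A − ΔH_B = −305 kJ, so reaction A has the more negative ΔH; |ΔH_A − ΔH_B| = 305 kJ.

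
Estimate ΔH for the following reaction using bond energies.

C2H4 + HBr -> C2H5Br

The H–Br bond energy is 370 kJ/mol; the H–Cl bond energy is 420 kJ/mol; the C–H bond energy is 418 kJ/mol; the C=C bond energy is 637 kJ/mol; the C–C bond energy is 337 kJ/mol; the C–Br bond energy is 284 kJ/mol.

ΔH ≈ −32 kJ

Bonds broken (reactants):
  C–H: 4 × 418 = 1672
  C=C: 1 × 637 = 637
  H–Br: 1 × 370 = 370
  Σ(broken) = 2679 kJ
Bonds formed (products):
  C–Br: 1 × 284 = 284
  C–C: 1 × 337 = 337
  C–H: 5 × 418 = 2090
  Σ(formed) = 2711 kJ
ΔH = Σ(broken) − Σ(formed) = 2679 − 2711 = −32 kJ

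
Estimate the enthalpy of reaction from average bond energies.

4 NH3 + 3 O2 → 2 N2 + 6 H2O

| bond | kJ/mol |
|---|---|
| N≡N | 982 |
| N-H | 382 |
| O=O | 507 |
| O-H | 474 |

ΔH ≈ −1547 kJ

Bonds broken (reactants):
  N-H: 12 × 382 = 4584
  O=O: 3 × 507 = 1521
  Σ(broken) = 6105 kJ
Bonds formed (products):
  N≡N: 2 × 982 = 1964
  O-H: 12 × 474 = 5688
  Σ(formed) = 7652 kJ
ΔH = Σ(broken) − Σ(formed) = 6105 − 7652 = −1547 kJ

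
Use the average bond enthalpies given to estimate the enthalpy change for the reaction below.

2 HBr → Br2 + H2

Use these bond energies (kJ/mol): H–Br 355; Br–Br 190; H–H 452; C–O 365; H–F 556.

Bonds broken (reactants):
  H–Br: 2 × 355 = 710
  Σ(broken) = 710 kJ
Bonds formed (products):
  Br–Br: 1 × 190 = 190
  H–H: 1 × 452 = 452
  Σ(formed) = 642 kJ
ΔH = Σ(broken) − Σ(formed) = 710 − 642 = +68 kJ

ΔH ≈ +68 kJ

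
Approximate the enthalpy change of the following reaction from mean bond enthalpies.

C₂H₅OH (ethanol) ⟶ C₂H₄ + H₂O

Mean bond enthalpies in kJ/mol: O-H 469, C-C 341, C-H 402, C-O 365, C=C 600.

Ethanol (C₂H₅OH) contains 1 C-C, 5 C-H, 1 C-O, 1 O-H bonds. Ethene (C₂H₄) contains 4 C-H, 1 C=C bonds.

ΔH ≈ +39 kJ

Bonds broken (reactants):
  C-C: 1 × 341 = 341
  C-H: 5 × 402 = 2010
  C-O: 1 × 365 = 365
  O-H: 1 × 469 = 469
  Σ(broken) = 3185 kJ
Bonds formed (products):
  C-H: 4 × 402 = 1608
  C=C: 1 × 600 = 600
  O-H: 2 × 469 = 938
  Σ(formed) = 3146 kJ
ΔH = Σ(broken) − Σ(formed) = 3185 − 3146 = +39 kJ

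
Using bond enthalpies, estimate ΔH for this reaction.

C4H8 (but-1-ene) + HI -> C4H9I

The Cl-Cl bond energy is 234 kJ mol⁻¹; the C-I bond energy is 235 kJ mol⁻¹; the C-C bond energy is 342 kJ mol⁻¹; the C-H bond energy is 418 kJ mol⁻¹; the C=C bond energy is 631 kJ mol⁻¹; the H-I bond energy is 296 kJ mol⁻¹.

ΔH ≈ −68 kJ

Bonds broken (reactants):
  C-C: 2 × 342 = 684
  C-H: 8 × 418 = 3344
  C=C: 1 × 631 = 631
  H-I: 1 × 296 = 296
  Σ(broken) = 4955 kJ
Bonds formed (products):
  C-C: 3 × 342 = 1026
  C-H: 9 × 418 = 3762
  C-I: 1 × 235 = 235
  Σ(formed) = 5023 kJ
ΔH = Σ(broken) − Σ(formed) = 4955 − 5023 = −68 kJ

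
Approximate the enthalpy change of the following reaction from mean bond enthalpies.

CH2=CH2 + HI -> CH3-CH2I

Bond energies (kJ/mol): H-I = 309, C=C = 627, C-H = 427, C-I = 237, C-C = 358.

Bonds broken (reactants):
  C-H: 4 × 427 = 1708
  C=C: 1 × 627 = 627
  H-I: 1 × 309 = 309
  Σ(broken) = 2644 kJ
Bonds formed (products):
  C-C: 1 × 358 = 358
  C-H: 5 × 427 = 2135
  C-I: 1 × 237 = 237
  Σ(formed) = 2730 kJ
ΔH = Σ(broken) − Σ(formed) = 2644 − 2730 = −86 kJ

ΔH ≈ −86 kJ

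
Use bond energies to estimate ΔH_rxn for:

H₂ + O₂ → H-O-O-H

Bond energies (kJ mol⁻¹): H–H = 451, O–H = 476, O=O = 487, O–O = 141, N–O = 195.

Bonds broken (reactants):
  H–H: 1 × 451 = 451
  O=O: 1 × 487 = 487
  Σ(broken) = 938 kJ
Bonds formed (products):
  O–H: 2 × 476 = 952
  O–O: 1 × 141 = 141
  Σ(formed) = 1093 kJ
ΔH = Σ(broken) − Σ(formed) = 938 − 1093 = −155 kJ

ΔH ≈ −155 kJ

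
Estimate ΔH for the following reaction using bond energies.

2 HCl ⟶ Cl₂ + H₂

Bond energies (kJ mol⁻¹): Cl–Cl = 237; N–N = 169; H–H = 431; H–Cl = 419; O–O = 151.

Bonds broken (reactants):
  H–Cl: 2 × 419 = 838
  Σ(broken) = 838 kJ
Bonds formed (products):
  Cl–Cl: 1 × 237 = 237
  H–H: 1 × 431 = 431
  Σ(formed) = 668 kJ
ΔH = Σ(broken) − Σ(formed) = 838 − 668 = +170 kJ

ΔH ≈ +170 kJ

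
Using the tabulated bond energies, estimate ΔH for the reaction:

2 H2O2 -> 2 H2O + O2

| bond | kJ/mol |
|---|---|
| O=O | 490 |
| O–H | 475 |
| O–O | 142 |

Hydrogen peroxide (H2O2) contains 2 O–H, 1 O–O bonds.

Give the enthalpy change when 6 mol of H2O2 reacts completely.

ΔH = −618 kJ

Bonds broken (reactants):
  O–H: 4 × 475 = 1900
  O–O: 2 × 142 = 284
  Σ(broken) = 2184 kJ
Bonds formed (products):
  O–H: 4 × 475 = 1900
  O=O: 1 × 490 = 490
  Σ(formed) = 2390 kJ
ΔH = Σ(broken) − Σ(formed) = 2184 − 2390 = −206 kJ
For 3× the reaction as written: 3 × (−206) = −618 kJ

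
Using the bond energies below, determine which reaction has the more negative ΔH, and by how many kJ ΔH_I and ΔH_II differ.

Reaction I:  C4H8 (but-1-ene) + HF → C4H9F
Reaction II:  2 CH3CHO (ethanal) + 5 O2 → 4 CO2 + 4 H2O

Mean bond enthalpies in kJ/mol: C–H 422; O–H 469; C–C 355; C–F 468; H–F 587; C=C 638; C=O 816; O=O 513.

Reaction II, by 1977 kJ

Reaction I:
  Bonds broken (reactants):
    C–C: 2 × 355 = 710
    C–H: 8 × 422 = 3376
    C=C: 1 × 638 = 638
    H–F: 1 × 587 = 587
    Σ(broken) = 5311 kJ
  Bonds formed (products):
    C–C: 3 × 355 = 1065
    C–F: 1 × 468 = 468
    C–H: 9 × 422 = 3798
    Σ(formed) = 5331 kJ
  ΔH_I = 5311 − 5331 = −20 kJ
Reaction II:
  Bonds broken (reactants):
    C–C: 2 × 355 = 710
    C–H: 8 × 422 = 3376
    C=O: 2 × 816 = 1632
    O=O: 5 × 513 = 2565
    Σ(broken) = 8283 kJ
  Bonds formed (products):
    C=O: 8 × 816 = 6528
    O–H: 8 × 469 = 3752
    Σ(formed) = 10280 kJ
  ΔH_II = 8283 − 10280 = −1997 kJ
ΔH_I − ΔH_II = +1977 kJ, so reaction II has the more negative ΔH; |ΔH_I − ΔH_II| = 1977 kJ.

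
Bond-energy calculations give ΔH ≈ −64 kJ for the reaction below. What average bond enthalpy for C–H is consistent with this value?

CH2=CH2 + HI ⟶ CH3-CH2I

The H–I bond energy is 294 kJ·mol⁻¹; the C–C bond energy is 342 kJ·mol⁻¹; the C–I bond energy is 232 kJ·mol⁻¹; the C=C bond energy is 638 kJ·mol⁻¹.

D(C–H) ≈ 422 kJ/mol

Let D be the C–H bond energy.
Σ(broken) = 4×D + 1×638 + 1×294 = 932 + 4D
Σ(formed) = 1×342 + 5×D + 1×232 = 574 + 5D
ΔH = Σ(broken) − Σ(formed) = (932 + 4D) − (574 + 5D) = +358 − D
Setting this equal to −64 kJ gives D = 422 kJ/mol.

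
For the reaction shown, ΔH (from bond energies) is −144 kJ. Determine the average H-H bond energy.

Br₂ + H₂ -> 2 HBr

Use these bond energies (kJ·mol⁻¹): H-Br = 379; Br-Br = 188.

D(H-H) ≈ 426 kJ/mol

Let D be the H-H bond energy.
Σ(broken) = 1×188 + 1×D = 188 + D
Σ(formed) = 2×379 = 758
ΔH = Σ(broken) − Σ(formed) = (188 + D) − (758) = −570 + D
Setting this equal to −144 kJ gives D = 426 kJ/mol.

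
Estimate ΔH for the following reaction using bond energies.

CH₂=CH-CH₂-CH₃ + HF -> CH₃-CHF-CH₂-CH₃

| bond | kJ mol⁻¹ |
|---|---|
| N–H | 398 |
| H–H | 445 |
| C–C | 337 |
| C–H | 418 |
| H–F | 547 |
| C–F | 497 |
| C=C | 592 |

ΔH ≈ −113 kJ

Bonds broken (reactants):
  C–C: 2 × 337 = 674
  C–H: 8 × 418 = 3344
  C=C: 1 × 592 = 592
  H–F: 1 × 547 = 547
  Σ(broken) = 5157 kJ
Bonds formed (products):
  C–C: 3 × 337 = 1011
  C–F: 1 × 497 = 497
  C–H: 9 × 418 = 3762
  Σ(formed) = 5270 kJ
ΔH = Σ(broken) − Σ(formed) = 5157 − 5270 = −113 kJ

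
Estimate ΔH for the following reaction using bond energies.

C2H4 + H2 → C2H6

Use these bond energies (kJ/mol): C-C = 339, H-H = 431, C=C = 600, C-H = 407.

ΔH ≈ −122 kJ

Bonds broken (reactants):
  C-H: 4 × 407 = 1628
  C=C: 1 × 600 = 600
  H-H: 1 × 431 = 431
  Σ(broken) = 2659 kJ
Bonds formed (products):
  C-C: 1 × 339 = 339
  C-H: 6 × 407 = 2442
  Σ(formed) = 2781 kJ
ΔH = Σ(broken) − Σ(formed) = 2659 − 2781 = −122 kJ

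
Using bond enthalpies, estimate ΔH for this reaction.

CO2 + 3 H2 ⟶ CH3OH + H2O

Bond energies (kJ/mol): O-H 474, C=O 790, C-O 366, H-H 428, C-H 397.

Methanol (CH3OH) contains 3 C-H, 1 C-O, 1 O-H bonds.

ΔH ≈ −115 kJ

Bonds broken (reactants):
  C=O: 2 × 790 = 1580
  H-H: 3 × 428 = 1284
  Σ(broken) = 2864 kJ
Bonds formed (products):
  C-H: 3 × 397 = 1191
  C-O: 1 × 366 = 366
  O-H: 3 × 474 = 1422
  Σ(formed) = 2979 kJ
ΔH = Σ(broken) − Σ(formed) = 2864 − 2979 = −115 kJ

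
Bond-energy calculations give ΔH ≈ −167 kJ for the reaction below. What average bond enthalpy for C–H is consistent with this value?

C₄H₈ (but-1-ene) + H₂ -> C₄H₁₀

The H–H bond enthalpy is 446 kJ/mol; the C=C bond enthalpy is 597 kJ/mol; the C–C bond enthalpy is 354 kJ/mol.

Let D be the C–H bond energy.
Σ(broken) = 2×354 + 8×D + 1×597 + 1×446 = 1751 + 8D
Σ(formed) = 3×354 + 10×D = 1062 + 10D
ΔH = Σ(broken) − Σ(formed) = (1751 + 8D) − (1062 + 10D) = +689 − 2D
Setting this equal to −167 kJ gives 2D = 856, so D = 428 kJ/mol.

D(C–H) ≈ 428 kJ/mol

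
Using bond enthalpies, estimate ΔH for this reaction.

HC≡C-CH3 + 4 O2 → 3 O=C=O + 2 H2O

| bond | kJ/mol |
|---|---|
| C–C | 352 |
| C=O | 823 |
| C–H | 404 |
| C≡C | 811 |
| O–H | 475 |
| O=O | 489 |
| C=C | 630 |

ΔH ≈ −2103 kJ

Bonds broken (reactants):
  C≡C: 1 × 811 = 811
  C–C: 1 × 352 = 352
  C–H: 4 × 404 = 1616
  O=O: 4 × 489 = 1956
  Σ(broken) = 4735 kJ
Bonds formed (products):
  C=O: 6 × 823 = 4938
  O–H: 4 × 475 = 1900
  Σ(formed) = 6838 kJ
ΔH = Σ(broken) − Σ(formed) = 4735 − 6838 = −2103 kJ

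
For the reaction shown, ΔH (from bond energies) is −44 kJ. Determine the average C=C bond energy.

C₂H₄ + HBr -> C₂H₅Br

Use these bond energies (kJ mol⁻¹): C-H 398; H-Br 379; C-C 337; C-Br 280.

D(C=C) ≈ 592 kJ/mol

Let D be the C=C bond energy.
Σ(broken) = 4×398 + 1×D + 1×379 = 1971 + D
Σ(formed) = 1×280 + 1×337 + 5×398 = 2607
ΔH = Σ(broken) − Σ(formed) = (1971 + D) − (2607) = −636 + D
Setting this equal to −44 kJ gives D = 592 kJ/mol.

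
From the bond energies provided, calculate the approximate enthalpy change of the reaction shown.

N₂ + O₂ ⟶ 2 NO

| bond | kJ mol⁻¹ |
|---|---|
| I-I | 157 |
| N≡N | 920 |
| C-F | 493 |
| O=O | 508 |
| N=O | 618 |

ΔH ≈ +192 kJ

Bonds broken (reactants):
  N≡N: 1 × 920 = 920
  O=O: 1 × 508 = 508
  Σ(broken) = 1428 kJ
Bonds formed (products):
  N=O: 2 × 618 = 1236
  Σ(formed) = 1236 kJ
ΔH = Σ(broken) − Σ(formed) = 1428 − 1236 = +192 kJ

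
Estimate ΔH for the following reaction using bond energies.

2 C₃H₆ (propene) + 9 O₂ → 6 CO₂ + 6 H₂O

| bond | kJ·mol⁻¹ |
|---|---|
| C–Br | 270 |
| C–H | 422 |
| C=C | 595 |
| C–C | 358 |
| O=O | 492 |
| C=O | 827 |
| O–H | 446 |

ΔH ≈ −3878 kJ

Bonds broken (reactants):
  C–C: 2 × 358 = 716
  C–H: 12 × 422 = 5064
  C=C: 2 × 595 = 1190
  O=O: 9 × 492 = 4428
  Σ(broken) = 11398 kJ
Bonds formed (products):
  C=O: 12 × 827 = 9924
  O–H: 12 × 446 = 5352
  Σ(formed) = 15276 kJ
ΔH = Σ(broken) − Σ(formed) = 11398 − 15276 = −3878 kJ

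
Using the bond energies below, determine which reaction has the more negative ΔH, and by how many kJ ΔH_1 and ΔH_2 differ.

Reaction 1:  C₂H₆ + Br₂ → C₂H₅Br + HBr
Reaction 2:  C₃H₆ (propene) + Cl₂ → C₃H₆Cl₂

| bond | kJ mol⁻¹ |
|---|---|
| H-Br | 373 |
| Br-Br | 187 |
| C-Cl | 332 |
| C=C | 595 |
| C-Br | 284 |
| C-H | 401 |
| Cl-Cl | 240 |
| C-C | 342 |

Reaction 2, by 102 kJ

Reaction 1:
  Bonds broken (reactants):
    Br-Br: 1 × 187 = 187
    C-C: 1 × 342 = 342
    C-H: 6 × 401 = 2406
    Σ(broken) = 2935 kJ
  Bonds formed (products):
    C-Br: 1 × 284 = 284
    C-C: 1 × 342 = 342
    C-H: 5 × 401 = 2005
    H-Br: 1 × 373 = 373
    Σ(formed) = 3004 kJ
  ΔH_1 = 2935 − 3004 = −69 kJ
Reaction 2:
  Bonds broken (reactants):
    C-C: 1 × 342 = 342
    C-H: 6 × 401 = 2406
    C=C: 1 × 595 = 595
    Cl-Cl: 1 × 240 = 240
    Σ(broken) = 3583 kJ
  Bonds formed (products):
    C-C: 2 × 342 = 684
    C-Cl: 2 × 332 = 664
    C-H: 6 × 401 = 2406
    Σ(formed) = 3754 kJ
  ΔH_2 = 3583 − 3754 = −171 kJ
ΔH_1 − ΔH_2 = +102 kJ, so reaction 2 has the more negative ΔH; |ΔH_1 − ΔH_2| = 102 kJ.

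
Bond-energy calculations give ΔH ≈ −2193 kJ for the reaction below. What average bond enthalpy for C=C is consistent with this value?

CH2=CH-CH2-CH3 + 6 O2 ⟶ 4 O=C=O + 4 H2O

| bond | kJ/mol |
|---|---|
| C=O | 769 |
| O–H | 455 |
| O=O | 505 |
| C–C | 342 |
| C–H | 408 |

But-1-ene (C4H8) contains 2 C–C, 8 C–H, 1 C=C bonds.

D(C=C) ≈ 621 kJ/mol

Let D be the C=C bond energy.
Σ(broken) = 2×342 + 8×408 + 1×D + 6×505 = 6978 + D
Σ(formed) = 8×769 + 8×455 = 9792
ΔH = Σ(broken) − Σ(formed) = (6978 + D) − (9792) = −2814 + D
Setting this equal to −2193 kJ gives D = 621 kJ/mol.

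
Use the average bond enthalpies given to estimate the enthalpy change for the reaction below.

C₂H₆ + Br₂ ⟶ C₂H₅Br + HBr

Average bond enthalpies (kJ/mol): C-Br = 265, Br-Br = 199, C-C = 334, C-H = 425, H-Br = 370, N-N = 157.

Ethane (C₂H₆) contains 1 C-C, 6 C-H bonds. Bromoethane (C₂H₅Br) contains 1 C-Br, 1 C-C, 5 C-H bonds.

Bonds broken (reactants):
  Br-Br: 1 × 199 = 199
  C-C: 1 × 334 = 334
  C-H: 6 × 425 = 2550
  Σ(broken) = 3083 kJ
Bonds formed (products):
  C-Br: 1 × 265 = 265
  C-C: 1 × 334 = 334
  C-H: 5 × 425 = 2125
  H-Br: 1 × 370 = 370
  Σ(formed) = 3094 kJ
ΔH = Σ(broken) − Σ(formed) = 3083 − 3094 = −11 kJ

ΔH ≈ −11 kJ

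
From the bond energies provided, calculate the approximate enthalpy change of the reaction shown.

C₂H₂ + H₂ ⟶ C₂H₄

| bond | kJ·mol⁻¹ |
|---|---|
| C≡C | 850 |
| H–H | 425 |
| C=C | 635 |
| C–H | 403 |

Bonds broken (reactants):
  C≡C: 1 × 850 = 850
  C–H: 2 × 403 = 806
  H–H: 1 × 425 = 425
  Σ(broken) = 2081 kJ
Bonds formed (products):
  C–H: 4 × 403 = 1612
  C=C: 1 × 635 = 635
  Σ(formed) = 2247 kJ
ΔH = Σ(broken) − Σ(formed) = 2081 − 2247 = −166 kJ

ΔH ≈ −166 kJ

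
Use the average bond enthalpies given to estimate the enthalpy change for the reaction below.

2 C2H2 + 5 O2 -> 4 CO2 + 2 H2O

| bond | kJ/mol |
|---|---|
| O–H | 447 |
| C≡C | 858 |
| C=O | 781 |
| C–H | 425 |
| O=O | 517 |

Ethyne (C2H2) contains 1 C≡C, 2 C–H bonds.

Bonds broken (reactants):
  C≡C: 2 × 858 = 1716
  C–H: 4 × 425 = 1700
  O=O: 5 × 517 = 2585
  Σ(broken) = 6001 kJ
Bonds formed (products):
  C=O: 8 × 781 = 6248
  O–H: 4 × 447 = 1788
  Σ(formed) = 8036 kJ
ΔH = Σ(broken) − Σ(formed) = 6001 − 8036 = −2035 kJ

ΔH ≈ −2035 kJ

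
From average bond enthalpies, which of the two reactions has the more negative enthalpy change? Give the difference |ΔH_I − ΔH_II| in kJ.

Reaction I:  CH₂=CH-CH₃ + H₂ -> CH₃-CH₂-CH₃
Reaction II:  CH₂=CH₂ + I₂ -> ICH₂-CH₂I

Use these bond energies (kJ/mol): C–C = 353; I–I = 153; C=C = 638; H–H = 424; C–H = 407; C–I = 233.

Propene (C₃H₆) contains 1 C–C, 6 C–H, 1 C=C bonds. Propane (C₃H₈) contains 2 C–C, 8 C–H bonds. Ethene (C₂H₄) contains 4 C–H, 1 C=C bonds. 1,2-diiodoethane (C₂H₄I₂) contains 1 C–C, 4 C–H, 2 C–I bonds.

Reaction I, by 77 kJ

Reaction I:
  Bonds broken (reactants):
    C–C: 1 × 353 = 353
    C–H: 6 × 407 = 2442
    C=C: 1 × 638 = 638
    H–H: 1 × 424 = 424
    Σ(broken) = 3857 kJ
  Bonds formed (products):
    C–C: 2 × 353 = 706
    C–H: 8 × 407 = 3256
    Σ(formed) = 3962 kJ
  ΔH_I = 3857 − 3962 = −105 kJ
Reaction II:
  Bonds broken (reactants):
    C–H: 4 × 407 = 1628
    C=C: 1 × 638 = 638
    I–I: 1 × 153 = 153
    Σ(broken) = 2419 kJ
  Bonds formed (products):
    C–C: 1 × 353 = 353
    C–H: 4 × 407 = 1628
    C–I: 2 × 233 = 466
    Σ(formed) = 2447 kJ
  ΔH_II = 2419 − 2447 = −28 kJ
ΔH_I − ΔH_II = −77 kJ, so reaction I has the more negative ΔH; |ΔH_I − ΔH_II| = 77 kJ.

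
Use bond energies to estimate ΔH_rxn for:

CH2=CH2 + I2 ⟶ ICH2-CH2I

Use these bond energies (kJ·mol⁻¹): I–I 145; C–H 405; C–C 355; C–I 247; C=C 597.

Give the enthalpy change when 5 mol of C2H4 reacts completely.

ΔH = −535 kJ

Bonds broken (reactants):
  C–H: 4 × 405 = 1620
  C=C: 1 × 597 = 597
  I–I: 1 × 145 = 145
  Σ(broken) = 2362 kJ
Bonds formed (products):
  C–C: 1 × 355 = 355
  C–H: 4 × 405 = 1620
  C–I: 2 × 247 = 494
  Σ(formed) = 2469 kJ
ΔH = Σ(broken) − Σ(formed) = 2362 − 2469 = −107 kJ
For 5× the reaction as written: 5 × (−107) = −535 kJ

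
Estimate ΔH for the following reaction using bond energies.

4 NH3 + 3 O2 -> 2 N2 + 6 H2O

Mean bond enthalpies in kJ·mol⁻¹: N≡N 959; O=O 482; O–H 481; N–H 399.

ΔH ≈ −1456 kJ

Bonds broken (reactants):
  N–H: 12 × 399 = 4788
  O=O: 3 × 482 = 1446
  Σ(broken) = 6234 kJ
Bonds formed (products):
  N≡N: 2 × 959 = 1918
  O–H: 12 × 481 = 5772
  Σ(formed) = 7690 kJ
ΔH = Σ(broken) − Σ(formed) = 6234 − 7690 = −1456 kJ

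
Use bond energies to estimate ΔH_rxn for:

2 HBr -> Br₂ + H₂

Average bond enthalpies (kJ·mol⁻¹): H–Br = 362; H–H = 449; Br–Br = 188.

Bonds broken (reactants):
  H–Br: 2 × 362 = 724
  Σ(broken) = 724 kJ
Bonds formed (products):
  Br–Br: 1 × 188 = 188
  H–H: 1 × 449 = 449
  Σ(formed) = 637 kJ
ΔH = Σ(broken) − Σ(formed) = 724 − 637 = +87 kJ

ΔH ≈ +87 kJ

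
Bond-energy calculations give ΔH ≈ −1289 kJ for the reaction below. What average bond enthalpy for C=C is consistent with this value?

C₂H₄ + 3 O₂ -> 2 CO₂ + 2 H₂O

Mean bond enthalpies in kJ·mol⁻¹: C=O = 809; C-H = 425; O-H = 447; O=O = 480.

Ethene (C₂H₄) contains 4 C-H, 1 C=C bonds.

Let D be the C=C bond energy.
Σ(broken) = 4×425 + 1×D + 3×480 = 3140 + D
Σ(formed) = 4×809 + 4×447 = 5024
ΔH = Σ(broken) − Σ(formed) = (3140 + D) − (5024) = −1884 + D
Setting this equal to −1289 kJ gives D = 595 kJ/mol.

D(C=C) ≈ 595 kJ/mol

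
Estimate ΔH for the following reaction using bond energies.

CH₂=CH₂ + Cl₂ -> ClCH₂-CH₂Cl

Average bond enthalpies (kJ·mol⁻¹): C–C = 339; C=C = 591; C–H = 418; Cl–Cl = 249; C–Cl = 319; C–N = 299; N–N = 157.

Bonds broken (reactants):
  C–H: 4 × 418 = 1672
  C=C: 1 × 591 = 591
  Cl–Cl: 1 × 249 = 249
  Σ(broken) = 2512 kJ
Bonds formed (products):
  C–C: 1 × 339 = 339
  C–Cl: 2 × 319 = 638
  C–H: 4 × 418 = 1672
  Σ(formed) = 2649 kJ
ΔH = Σ(broken) − Σ(formed) = 2512 − 2649 = −137 kJ

ΔH ≈ −137 kJ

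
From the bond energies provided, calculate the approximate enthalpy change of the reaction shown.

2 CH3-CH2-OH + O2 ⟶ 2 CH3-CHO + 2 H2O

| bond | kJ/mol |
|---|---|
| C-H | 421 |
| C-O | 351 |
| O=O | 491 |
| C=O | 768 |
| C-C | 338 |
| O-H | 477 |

Bonds broken (reactants):
  C-C: 2 × 338 = 676
  C-H: 10 × 421 = 4210
  C-O: 2 × 351 = 702
  O-H: 2 × 477 = 954
  O=O: 1 × 491 = 491
  Σ(broken) = 7033 kJ
Bonds formed (products):
  C-C: 2 × 338 = 676
  C-H: 8 × 421 = 3368
  C=O: 2 × 768 = 1536
  O-H: 4 × 477 = 1908
  Σ(formed) = 7488 kJ
ΔH = Σ(broken) − Σ(formed) = 7033 − 7488 = −455 kJ

ΔH ≈ −455 kJ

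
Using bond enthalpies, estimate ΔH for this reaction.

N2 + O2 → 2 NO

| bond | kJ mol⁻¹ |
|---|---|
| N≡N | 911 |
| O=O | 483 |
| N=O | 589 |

ΔH ≈ +216 kJ

Bonds broken (reactants):
  N≡N: 1 × 911 = 911
  O=O: 1 × 483 = 483
  Σ(broken) = 1394 kJ
Bonds formed (products):
  N=O: 2 × 589 = 1178
  Σ(formed) = 1178 kJ
ΔH = Σ(broken) − Σ(formed) = 1394 − 1178 = +216 kJ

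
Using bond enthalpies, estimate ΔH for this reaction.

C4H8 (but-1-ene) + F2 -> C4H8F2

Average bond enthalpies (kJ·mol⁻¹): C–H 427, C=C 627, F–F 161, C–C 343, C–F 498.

ΔH ≈ −551 kJ

Bonds broken (reactants):
  C–C: 2 × 343 = 686
  C–H: 8 × 427 = 3416
  C=C: 1 × 627 = 627
  F–F: 1 × 161 = 161
  Σ(broken) = 4890 kJ
Bonds formed (products):
  C–C: 3 × 343 = 1029
  C–F: 2 × 498 = 996
  C–H: 8 × 427 = 3416
  Σ(formed) = 5441 kJ
ΔH = Σ(broken) − Σ(formed) = 4890 − 5441 = −551 kJ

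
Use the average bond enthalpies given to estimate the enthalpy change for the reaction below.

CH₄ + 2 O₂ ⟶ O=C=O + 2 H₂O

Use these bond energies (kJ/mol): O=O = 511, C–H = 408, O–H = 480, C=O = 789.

Bonds broken (reactants):
  C–H: 4 × 408 = 1632
  O=O: 2 × 511 = 1022
  Σ(broken) = 2654 kJ
Bonds formed (products):
  C=O: 2 × 789 = 1578
  O–H: 4 × 480 = 1920
  Σ(formed) = 3498 kJ
ΔH = Σ(broken) − Σ(formed) = 2654 − 3498 = −844 kJ

ΔH ≈ −844 kJ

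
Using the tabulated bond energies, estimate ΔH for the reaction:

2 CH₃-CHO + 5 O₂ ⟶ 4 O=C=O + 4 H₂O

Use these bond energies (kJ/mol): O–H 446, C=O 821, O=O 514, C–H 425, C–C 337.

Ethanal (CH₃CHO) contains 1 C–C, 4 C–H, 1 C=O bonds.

ΔH ≈ −1850 kJ

Bonds broken (reactants):
  C–C: 2 × 337 = 674
  C–H: 8 × 425 = 3400
  C=O: 2 × 821 = 1642
  O=O: 5 × 514 = 2570
  Σ(broken) = 8286 kJ
Bonds formed (products):
  C=O: 8 × 821 = 6568
  O–H: 8 × 446 = 3568
  Σ(formed) = 10136 kJ
ΔH = Σ(broken) − Σ(formed) = 8286 − 10136 = −1850 kJ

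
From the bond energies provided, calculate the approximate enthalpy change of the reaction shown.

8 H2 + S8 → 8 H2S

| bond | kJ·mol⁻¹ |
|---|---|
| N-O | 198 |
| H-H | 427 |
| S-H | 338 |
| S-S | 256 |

Bonds broken (reactants):
  H-H: 8 × 427 = 3416
  S-S: 8 × 256 = 2048
  Σ(broken) = 5464 kJ
Bonds formed (products):
  S-H: 16 × 338 = 5408
  Σ(formed) = 5408 kJ
ΔH = Σ(broken) − Σ(formed) = 5464 − 5408 = +56 kJ

ΔH ≈ +56 kJ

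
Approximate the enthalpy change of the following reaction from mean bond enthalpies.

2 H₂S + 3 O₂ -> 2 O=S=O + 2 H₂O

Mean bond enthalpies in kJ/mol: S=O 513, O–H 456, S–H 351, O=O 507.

ΔH ≈ −951 kJ

Bonds broken (reactants):
  O=O: 3 × 507 = 1521
  S–H: 4 × 351 = 1404
  Σ(broken) = 2925 kJ
Bonds formed (products):
  O–H: 4 × 456 = 1824
  S=O: 4 × 513 = 2052
  Σ(formed) = 3876 kJ
ΔH = Σ(broken) − Σ(formed) = 2925 − 3876 = −951 kJ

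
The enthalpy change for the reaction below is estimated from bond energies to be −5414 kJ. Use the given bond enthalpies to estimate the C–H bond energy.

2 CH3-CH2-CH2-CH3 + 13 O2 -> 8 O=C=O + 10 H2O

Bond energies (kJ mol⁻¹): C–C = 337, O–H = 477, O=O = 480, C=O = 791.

D(C–H) ≈ 426 kJ/mol

Let D be the C–H bond energy.
Σ(broken) = 6×337 + 20×D + 13×480 = 8262 + 20D
Σ(formed) = 16×791 + 20×477 = 22196
ΔH = Σ(broken) − Σ(formed) = (8262 + 20D) − (22196) = −13934 + 20D
Setting this equal to −5414 kJ gives 20D = 8520, so D = 426 kJ/mol.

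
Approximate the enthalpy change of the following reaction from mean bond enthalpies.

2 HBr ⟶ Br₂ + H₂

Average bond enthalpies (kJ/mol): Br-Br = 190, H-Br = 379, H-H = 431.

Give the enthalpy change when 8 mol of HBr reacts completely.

ΔH = +548 kJ

Bonds broken (reactants):
  H-Br: 2 × 379 = 758
  Σ(broken) = 758 kJ
Bonds formed (products):
  Br-Br: 1 × 190 = 190
  H-H: 1 × 431 = 431
  Σ(formed) = 621 kJ
ΔH = Σ(broken) − Σ(formed) = 758 − 621 = +137 kJ
For 4× the reaction as written: 4 × (+137) = +548 kJ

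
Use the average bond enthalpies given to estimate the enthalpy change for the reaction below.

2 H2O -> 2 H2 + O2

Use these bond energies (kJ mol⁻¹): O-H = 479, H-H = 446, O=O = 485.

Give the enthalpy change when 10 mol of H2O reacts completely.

ΔH = +2695 kJ

Bonds broken (reactants):
  O-H: 4 × 479 = 1916
  Σ(broken) = 1916 kJ
Bonds formed (products):
  H-H: 2 × 446 = 892
  O=O: 1 × 485 = 485
  Σ(formed) = 1377 kJ
ΔH = Σ(broken) − Σ(formed) = 1916 − 1377 = +539 kJ
For 5× the reaction as written: 5 × (+539) = +2695 kJ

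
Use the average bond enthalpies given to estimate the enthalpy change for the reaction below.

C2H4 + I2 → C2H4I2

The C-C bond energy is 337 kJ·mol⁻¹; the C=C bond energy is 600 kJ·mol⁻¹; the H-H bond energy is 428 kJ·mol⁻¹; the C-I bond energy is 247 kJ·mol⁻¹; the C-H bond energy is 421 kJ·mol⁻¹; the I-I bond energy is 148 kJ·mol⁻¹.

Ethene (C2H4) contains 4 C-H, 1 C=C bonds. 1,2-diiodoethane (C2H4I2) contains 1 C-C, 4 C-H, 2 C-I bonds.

ΔH ≈ −83 kJ

Bonds broken (reactants):
  C-H: 4 × 421 = 1684
  C=C: 1 × 600 = 600
  I-I: 1 × 148 = 148
  Σ(broken) = 2432 kJ
Bonds formed (products):
  C-C: 1 × 337 = 337
  C-H: 4 × 421 = 1684
  C-I: 2 × 247 = 494
  Σ(formed) = 2515 kJ
ΔH = Σ(broken) − Σ(formed) = 2432 − 2515 = −83 kJ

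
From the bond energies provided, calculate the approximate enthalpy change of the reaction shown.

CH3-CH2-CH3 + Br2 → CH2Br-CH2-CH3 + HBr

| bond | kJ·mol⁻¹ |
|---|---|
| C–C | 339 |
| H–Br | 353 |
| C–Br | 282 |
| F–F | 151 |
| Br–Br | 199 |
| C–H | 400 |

ΔH ≈ −36 kJ

Bonds broken (reactants):
  Br–Br: 1 × 199 = 199
  C–C: 2 × 339 = 678
  C–H: 8 × 400 = 3200
  Σ(broken) = 4077 kJ
Bonds formed (products):
  C–Br: 1 × 282 = 282
  C–C: 2 × 339 = 678
  C–H: 7 × 400 = 2800
  H–Br: 1 × 353 = 353
  Σ(formed) = 4113 kJ
ΔH = Σ(broken) − Σ(formed) = 4077 − 4113 = −36 kJ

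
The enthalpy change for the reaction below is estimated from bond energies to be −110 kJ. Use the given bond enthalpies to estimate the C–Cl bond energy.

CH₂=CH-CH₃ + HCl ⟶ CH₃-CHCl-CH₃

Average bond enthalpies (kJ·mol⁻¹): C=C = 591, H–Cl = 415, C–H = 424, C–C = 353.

D(C–Cl) ≈ 339 kJ/mol

Let D be the C–Cl bond energy.
Σ(broken) = 1×353 + 6×424 + 1×591 + 1×415 = 3903
Σ(formed) = 2×353 + 1×D + 7×424 = 3674 + D
ΔH = Σ(broken) − Σ(formed) = (3903) − (3674 + D) = +229 − D
Setting this equal to −110 kJ gives D = 339 kJ/mol.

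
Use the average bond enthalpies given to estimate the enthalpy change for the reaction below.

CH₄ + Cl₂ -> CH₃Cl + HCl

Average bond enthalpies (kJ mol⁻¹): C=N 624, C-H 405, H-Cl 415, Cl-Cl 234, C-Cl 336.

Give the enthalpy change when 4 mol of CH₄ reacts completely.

ΔH = −448 kJ

Bonds broken (reactants):
  C-H: 4 × 405 = 1620
  Cl-Cl: 1 × 234 = 234
  Σ(broken) = 1854 kJ
Bonds formed (products):
  C-Cl: 1 × 336 = 336
  C-H: 3 × 405 = 1215
  H-Cl: 1 × 415 = 415
  Σ(formed) = 1966 kJ
ΔH = Σ(broken) − Σ(formed) = 1854 − 1966 = −112 kJ
For 4× the reaction as written: 4 × (−112) = −448 kJ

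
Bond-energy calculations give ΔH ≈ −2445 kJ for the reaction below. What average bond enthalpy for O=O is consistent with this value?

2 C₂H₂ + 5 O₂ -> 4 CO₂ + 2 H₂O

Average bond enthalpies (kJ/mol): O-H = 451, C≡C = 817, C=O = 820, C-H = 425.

D(O=O) ≈ 517 kJ/mol

Let D be the O=O bond energy.
Σ(broken) = 2×817 + 4×425 + 5×D = 3334 + 5D
Σ(formed) = 8×820 + 4×451 = 8364
ΔH = Σ(broken) − Σ(formed) = (3334 + 5D) − (8364) = −5030 + 5D
Setting this equal to −2445 kJ gives 5D = 2585, so D = 517 kJ/mol.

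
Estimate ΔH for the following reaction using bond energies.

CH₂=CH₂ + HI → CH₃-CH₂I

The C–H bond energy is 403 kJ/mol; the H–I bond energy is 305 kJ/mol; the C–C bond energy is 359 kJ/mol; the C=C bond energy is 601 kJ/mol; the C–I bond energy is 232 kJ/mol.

ΔH ≈ −88 kJ

Bonds broken (reactants):
  C–H: 4 × 403 = 1612
  C=C: 1 × 601 = 601
  H–I: 1 × 305 = 305
  Σ(broken) = 2518 kJ
Bonds formed (products):
  C–C: 1 × 359 = 359
  C–H: 5 × 403 = 2015
  C–I: 1 × 232 = 232
  Σ(formed) = 2606 kJ
ΔH = Σ(broken) − Σ(formed) = 2518 − 2606 = −88 kJ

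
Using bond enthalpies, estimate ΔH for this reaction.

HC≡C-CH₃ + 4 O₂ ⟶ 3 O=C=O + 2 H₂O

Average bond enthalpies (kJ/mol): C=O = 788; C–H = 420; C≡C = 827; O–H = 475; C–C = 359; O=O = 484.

Bonds broken (reactants):
  C≡C: 1 × 827 = 827
  C–C: 1 × 359 = 359
  C–H: 4 × 420 = 1680
  O=O: 4 × 484 = 1936
  Σ(broken) = 4802 kJ
Bonds formed (products):
  C=O: 6 × 788 = 4728
  O–H: 4 × 475 = 1900
  Σ(formed) = 6628 kJ
ΔH = Σ(broken) − Σ(formed) = 4802 − 6628 = −1826 kJ

ΔH ≈ −1826 kJ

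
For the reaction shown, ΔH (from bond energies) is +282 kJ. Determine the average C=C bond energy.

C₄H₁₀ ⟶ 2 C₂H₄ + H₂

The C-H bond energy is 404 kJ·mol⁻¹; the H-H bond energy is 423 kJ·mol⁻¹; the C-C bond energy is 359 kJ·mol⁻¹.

D(C=C) ≈ 590 kJ/mol

Let D be the C=C bond energy.
Σ(broken) = 3×359 + 10×404 = 5117
Σ(formed) = 8×404 + 2×D + 1×423 = 3655 + 2D
ΔH = Σ(broken) − Σ(formed) = (5117) − (3655 + 2D) = +1462 − 2D
Setting this equal to +282 kJ gives 2D = 1180, so D = 590 kJ/mol.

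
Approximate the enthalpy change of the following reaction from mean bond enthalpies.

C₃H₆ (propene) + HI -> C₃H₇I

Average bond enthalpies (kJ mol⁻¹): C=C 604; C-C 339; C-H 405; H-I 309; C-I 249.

ΔH ≈ −80 kJ

Bonds broken (reactants):
  C-C: 1 × 339 = 339
  C-H: 6 × 405 = 2430
  C=C: 1 × 604 = 604
  H-I: 1 × 309 = 309
  Σ(broken) = 3682 kJ
Bonds formed (products):
  C-C: 2 × 339 = 678
  C-H: 7 × 405 = 2835
  C-I: 1 × 249 = 249
  Σ(formed) = 3762 kJ
ΔH = Σ(broken) − Σ(formed) = 3682 − 3762 = −80 kJ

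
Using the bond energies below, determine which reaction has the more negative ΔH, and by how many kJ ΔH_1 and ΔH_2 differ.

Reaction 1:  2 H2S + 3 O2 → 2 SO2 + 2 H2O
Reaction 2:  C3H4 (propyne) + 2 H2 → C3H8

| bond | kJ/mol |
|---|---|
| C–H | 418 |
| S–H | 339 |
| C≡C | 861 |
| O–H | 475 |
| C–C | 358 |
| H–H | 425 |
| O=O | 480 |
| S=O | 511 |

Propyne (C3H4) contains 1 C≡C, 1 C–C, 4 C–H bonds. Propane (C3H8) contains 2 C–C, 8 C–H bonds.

Reaction 1:
  Bonds broken (reactants):
    O=O: 3 × 480 = 1440
    S–H: 4 × 339 = 1356
    Σ(broken) = 2796 kJ
  Bonds formed (products):
    O–H: 4 × 475 = 1900
    S=O: 4 × 511 = 2044
    Σ(formed) = 3944 kJ
  ΔH_1 = 2796 − 3944 = −1148 kJ
Reaction 2:
  Bonds broken (reactants):
    C≡C: 1 × 861 = 861
    C–C: 1 × 358 = 358
    C–H: 4 × 418 = 1672
    H–H: 2 × 425 = 850
    Σ(broken) = 3741 kJ
  Bonds formed (products):
    C–C: 2 × 358 = 716
    C–H: 8 × 418 = 3344
    Σ(formed) = 4060 kJ
  ΔH_2 = 3741 − 4060 = −319 kJ
ΔH_1 − ΔH_2 = −829 kJ, so reaction 1 has the more negative ΔH; |ΔH_1 − ΔH_2| = 829 kJ.

Reaction 1, by 829 kJ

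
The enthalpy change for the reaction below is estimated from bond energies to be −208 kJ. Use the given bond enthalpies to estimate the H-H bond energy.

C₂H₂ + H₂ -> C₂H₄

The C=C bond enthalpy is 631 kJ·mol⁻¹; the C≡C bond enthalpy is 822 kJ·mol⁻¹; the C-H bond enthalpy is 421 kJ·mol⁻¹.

D(H-H) ≈ 443 kJ/mol

Let D be the H-H bond energy.
Σ(broken) = 1×822 + 2×421 + 1×D = 1664 + D
Σ(formed) = 4×421 + 1×631 = 2315
ΔH = Σ(broken) − Σ(formed) = (1664 + D) − (2315) = −651 + D
Setting this equal to −208 kJ gives D = 443 kJ/mol.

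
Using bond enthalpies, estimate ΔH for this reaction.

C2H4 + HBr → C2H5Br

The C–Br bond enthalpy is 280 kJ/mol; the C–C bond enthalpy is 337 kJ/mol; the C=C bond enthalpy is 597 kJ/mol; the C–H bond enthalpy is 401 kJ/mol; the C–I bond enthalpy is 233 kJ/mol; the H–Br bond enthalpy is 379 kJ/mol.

ΔH ≈ −42 kJ

Bonds broken (reactants):
  C–H: 4 × 401 = 1604
  C=C: 1 × 597 = 597
  H–Br: 1 × 379 = 379
  Σ(broken) = 2580 kJ
Bonds formed (products):
  C–Br: 1 × 280 = 280
  C–C: 1 × 337 = 337
  C–H: 5 × 401 = 2005
  Σ(formed) = 2622 kJ
ΔH = Σ(broken) − Σ(formed) = 2580 − 2622 = −42 kJ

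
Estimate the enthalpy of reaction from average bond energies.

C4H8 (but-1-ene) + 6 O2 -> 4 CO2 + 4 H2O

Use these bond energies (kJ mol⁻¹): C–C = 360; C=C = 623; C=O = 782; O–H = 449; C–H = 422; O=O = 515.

Bonds broken (reactants):
  C–C: 2 × 360 = 720
  C–H: 8 × 422 = 3376
  C=C: 1 × 623 = 623
  O=O: 6 × 515 = 3090
  Σ(broken) = 7809 kJ
Bonds formed (products):
  C=O: 8 × 782 = 6256
  O–H: 8 × 449 = 3592
  Σ(formed) = 9848 kJ
ΔH = Σ(broken) − Σ(formed) = 7809 − 9848 = −2039 kJ

ΔH ≈ −2039 kJ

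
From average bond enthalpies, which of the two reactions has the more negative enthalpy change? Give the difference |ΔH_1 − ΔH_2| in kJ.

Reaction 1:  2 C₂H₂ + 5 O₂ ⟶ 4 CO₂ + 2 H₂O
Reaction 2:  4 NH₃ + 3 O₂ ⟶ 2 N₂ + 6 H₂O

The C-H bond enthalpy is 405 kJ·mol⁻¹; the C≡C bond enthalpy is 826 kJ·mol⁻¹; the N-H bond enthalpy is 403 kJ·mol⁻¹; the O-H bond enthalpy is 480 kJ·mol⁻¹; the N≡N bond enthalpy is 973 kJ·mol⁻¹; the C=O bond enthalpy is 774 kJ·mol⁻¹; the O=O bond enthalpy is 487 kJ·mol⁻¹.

Reaction 1, by 996 kJ

Reaction 1:
  Bonds broken (reactants):
    C≡C: 2 × 826 = 1652
    C-H: 4 × 405 = 1620
    O=O: 5 × 487 = 2435
    Σ(broken) = 5707 kJ
  Bonds formed (products):
    C=O: 8 × 774 = 6192
    O-H: 4 × 480 = 1920
    Σ(formed) = 8112 kJ
  ΔH_1 = 5707 − 8112 = −2405 kJ
Reaction 2:
  Bonds broken (reactants):
    N-H: 12 × 403 = 4836
    O=O: 3 × 487 = 1461
    Σ(broken) = 6297 kJ
  Bonds formed (products):
    N≡N: 2 × 973 = 1946
    O-H: 12 × 480 = 5760
    Σ(formed) = 7706 kJ
  ΔH_2 = 6297 − 7706 = −1409 kJ
ΔH_1 − ΔH_2 = −996 kJ, so reaction 1 has the more negative ΔH; |ΔH_1 − ΔH_2| = 996 kJ.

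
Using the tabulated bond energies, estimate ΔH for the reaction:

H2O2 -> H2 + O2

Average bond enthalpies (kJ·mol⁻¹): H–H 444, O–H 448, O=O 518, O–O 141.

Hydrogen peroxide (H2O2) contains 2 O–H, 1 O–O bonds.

ΔH ≈ +75 kJ

Bonds broken (reactants):
  O–H: 2 × 448 = 896
  O–O: 1 × 141 = 141
  Σ(broken) = 1037 kJ
Bonds formed (products):
  H–H: 1 × 444 = 444
  O=O: 1 × 518 = 518
  Σ(formed) = 962 kJ
ΔH = Σ(broken) − Σ(formed) = 1037 − 962 = +75 kJ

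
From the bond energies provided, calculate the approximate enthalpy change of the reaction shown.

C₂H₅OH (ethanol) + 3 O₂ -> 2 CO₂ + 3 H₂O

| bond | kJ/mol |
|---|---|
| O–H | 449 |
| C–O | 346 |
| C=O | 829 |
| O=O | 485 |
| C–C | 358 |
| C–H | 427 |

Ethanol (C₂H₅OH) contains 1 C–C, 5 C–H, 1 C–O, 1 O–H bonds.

ΔH ≈ −1267 kJ

Bonds broken (reactants):
  C–C: 1 × 358 = 358
  C–H: 5 × 427 = 2135
  C–O: 1 × 346 = 346
  O–H: 1 × 449 = 449
  O=O: 3 × 485 = 1455
  Σ(broken) = 4743 kJ
Bonds formed (products):
  C=O: 4 × 829 = 3316
  O–H: 6 × 449 = 2694
  Σ(formed) = 6010 kJ
ΔH = Σ(broken) − Σ(formed) = 4743 − 6010 = −1267 kJ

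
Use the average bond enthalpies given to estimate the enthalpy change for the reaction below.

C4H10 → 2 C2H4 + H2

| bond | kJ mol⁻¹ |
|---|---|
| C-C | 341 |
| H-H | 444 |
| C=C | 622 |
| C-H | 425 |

ΔH ≈ +185 kJ

Bonds broken (reactants):
  C-C: 3 × 341 = 1023
  C-H: 10 × 425 = 4250
  Σ(broken) = 5273 kJ
Bonds formed (products):
  C-H: 8 × 425 = 3400
  C=C: 2 × 622 = 1244
  H-H: 1 × 444 = 444
  Σ(formed) = 5088 kJ
ΔH = Σ(broken) − Σ(formed) = 5273 − 5088 = +185 kJ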